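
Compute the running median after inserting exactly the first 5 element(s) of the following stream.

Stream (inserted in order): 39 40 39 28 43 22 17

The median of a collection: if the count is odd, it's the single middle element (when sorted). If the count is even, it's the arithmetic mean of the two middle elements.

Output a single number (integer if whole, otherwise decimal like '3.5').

Answer: 39

Derivation:
Step 1: insert 39 -> lo=[39] (size 1, max 39) hi=[] (size 0) -> median=39
Step 2: insert 40 -> lo=[39] (size 1, max 39) hi=[40] (size 1, min 40) -> median=39.5
Step 3: insert 39 -> lo=[39, 39] (size 2, max 39) hi=[40] (size 1, min 40) -> median=39
Step 4: insert 28 -> lo=[28, 39] (size 2, max 39) hi=[39, 40] (size 2, min 39) -> median=39
Step 5: insert 43 -> lo=[28, 39, 39] (size 3, max 39) hi=[40, 43] (size 2, min 40) -> median=39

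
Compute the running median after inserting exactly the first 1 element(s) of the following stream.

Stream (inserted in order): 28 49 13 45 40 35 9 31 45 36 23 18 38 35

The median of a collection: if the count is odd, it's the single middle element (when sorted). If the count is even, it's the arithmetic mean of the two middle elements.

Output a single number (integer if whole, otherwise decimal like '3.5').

Answer: 28

Derivation:
Step 1: insert 28 -> lo=[28] (size 1, max 28) hi=[] (size 0) -> median=28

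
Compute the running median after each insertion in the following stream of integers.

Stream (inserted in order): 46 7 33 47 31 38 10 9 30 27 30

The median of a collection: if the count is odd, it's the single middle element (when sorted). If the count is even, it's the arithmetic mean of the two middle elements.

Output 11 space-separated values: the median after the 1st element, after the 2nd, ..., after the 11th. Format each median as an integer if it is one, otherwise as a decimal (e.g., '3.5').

Step 1: insert 46 -> lo=[46] (size 1, max 46) hi=[] (size 0) -> median=46
Step 2: insert 7 -> lo=[7] (size 1, max 7) hi=[46] (size 1, min 46) -> median=26.5
Step 3: insert 33 -> lo=[7, 33] (size 2, max 33) hi=[46] (size 1, min 46) -> median=33
Step 4: insert 47 -> lo=[7, 33] (size 2, max 33) hi=[46, 47] (size 2, min 46) -> median=39.5
Step 5: insert 31 -> lo=[7, 31, 33] (size 3, max 33) hi=[46, 47] (size 2, min 46) -> median=33
Step 6: insert 38 -> lo=[7, 31, 33] (size 3, max 33) hi=[38, 46, 47] (size 3, min 38) -> median=35.5
Step 7: insert 10 -> lo=[7, 10, 31, 33] (size 4, max 33) hi=[38, 46, 47] (size 3, min 38) -> median=33
Step 8: insert 9 -> lo=[7, 9, 10, 31] (size 4, max 31) hi=[33, 38, 46, 47] (size 4, min 33) -> median=32
Step 9: insert 30 -> lo=[7, 9, 10, 30, 31] (size 5, max 31) hi=[33, 38, 46, 47] (size 4, min 33) -> median=31
Step 10: insert 27 -> lo=[7, 9, 10, 27, 30] (size 5, max 30) hi=[31, 33, 38, 46, 47] (size 5, min 31) -> median=30.5
Step 11: insert 30 -> lo=[7, 9, 10, 27, 30, 30] (size 6, max 30) hi=[31, 33, 38, 46, 47] (size 5, min 31) -> median=30

Answer: 46 26.5 33 39.5 33 35.5 33 32 31 30.5 30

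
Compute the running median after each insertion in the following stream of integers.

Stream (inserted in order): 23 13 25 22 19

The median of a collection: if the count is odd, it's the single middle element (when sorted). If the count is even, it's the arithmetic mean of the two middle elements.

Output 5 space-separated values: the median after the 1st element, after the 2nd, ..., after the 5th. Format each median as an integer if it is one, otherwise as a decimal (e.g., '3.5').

Answer: 23 18 23 22.5 22

Derivation:
Step 1: insert 23 -> lo=[23] (size 1, max 23) hi=[] (size 0) -> median=23
Step 2: insert 13 -> lo=[13] (size 1, max 13) hi=[23] (size 1, min 23) -> median=18
Step 3: insert 25 -> lo=[13, 23] (size 2, max 23) hi=[25] (size 1, min 25) -> median=23
Step 4: insert 22 -> lo=[13, 22] (size 2, max 22) hi=[23, 25] (size 2, min 23) -> median=22.5
Step 5: insert 19 -> lo=[13, 19, 22] (size 3, max 22) hi=[23, 25] (size 2, min 23) -> median=22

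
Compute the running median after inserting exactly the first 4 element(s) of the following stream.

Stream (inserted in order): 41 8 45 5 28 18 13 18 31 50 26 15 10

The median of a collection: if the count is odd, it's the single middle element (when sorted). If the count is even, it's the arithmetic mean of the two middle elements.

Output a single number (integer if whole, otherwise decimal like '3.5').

Answer: 24.5

Derivation:
Step 1: insert 41 -> lo=[41] (size 1, max 41) hi=[] (size 0) -> median=41
Step 2: insert 8 -> lo=[8] (size 1, max 8) hi=[41] (size 1, min 41) -> median=24.5
Step 3: insert 45 -> lo=[8, 41] (size 2, max 41) hi=[45] (size 1, min 45) -> median=41
Step 4: insert 5 -> lo=[5, 8] (size 2, max 8) hi=[41, 45] (size 2, min 41) -> median=24.5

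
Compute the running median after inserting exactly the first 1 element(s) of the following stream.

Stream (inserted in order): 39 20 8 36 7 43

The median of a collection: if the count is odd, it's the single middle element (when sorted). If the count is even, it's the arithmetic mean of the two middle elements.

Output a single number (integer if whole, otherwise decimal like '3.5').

Answer: 39

Derivation:
Step 1: insert 39 -> lo=[39] (size 1, max 39) hi=[] (size 0) -> median=39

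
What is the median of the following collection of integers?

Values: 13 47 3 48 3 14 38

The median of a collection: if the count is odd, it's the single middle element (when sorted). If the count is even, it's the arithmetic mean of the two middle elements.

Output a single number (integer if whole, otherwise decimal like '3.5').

Answer: 14

Derivation:
Step 1: insert 13 -> lo=[13] (size 1, max 13) hi=[] (size 0) -> median=13
Step 2: insert 47 -> lo=[13] (size 1, max 13) hi=[47] (size 1, min 47) -> median=30
Step 3: insert 3 -> lo=[3, 13] (size 2, max 13) hi=[47] (size 1, min 47) -> median=13
Step 4: insert 48 -> lo=[3, 13] (size 2, max 13) hi=[47, 48] (size 2, min 47) -> median=30
Step 5: insert 3 -> lo=[3, 3, 13] (size 3, max 13) hi=[47, 48] (size 2, min 47) -> median=13
Step 6: insert 14 -> lo=[3, 3, 13] (size 3, max 13) hi=[14, 47, 48] (size 3, min 14) -> median=13.5
Step 7: insert 38 -> lo=[3, 3, 13, 14] (size 4, max 14) hi=[38, 47, 48] (size 3, min 38) -> median=14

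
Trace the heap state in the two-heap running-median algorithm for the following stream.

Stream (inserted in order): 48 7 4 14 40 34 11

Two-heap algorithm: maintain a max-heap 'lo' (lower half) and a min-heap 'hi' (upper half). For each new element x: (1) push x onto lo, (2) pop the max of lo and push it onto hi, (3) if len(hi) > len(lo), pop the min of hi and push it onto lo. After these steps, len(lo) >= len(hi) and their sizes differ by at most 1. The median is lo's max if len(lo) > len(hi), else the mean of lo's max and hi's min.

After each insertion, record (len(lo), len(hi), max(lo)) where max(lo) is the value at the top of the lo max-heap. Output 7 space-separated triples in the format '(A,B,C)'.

Answer: (1,0,48) (1,1,7) (2,1,7) (2,2,7) (3,2,14) (3,3,14) (4,3,14)

Derivation:
Step 1: insert 48 -> lo=[48] hi=[] -> (len(lo)=1, len(hi)=0, max(lo)=48)
Step 2: insert 7 -> lo=[7] hi=[48] -> (len(lo)=1, len(hi)=1, max(lo)=7)
Step 3: insert 4 -> lo=[4, 7] hi=[48] -> (len(lo)=2, len(hi)=1, max(lo)=7)
Step 4: insert 14 -> lo=[4, 7] hi=[14, 48] -> (len(lo)=2, len(hi)=2, max(lo)=7)
Step 5: insert 40 -> lo=[4, 7, 14] hi=[40, 48] -> (len(lo)=3, len(hi)=2, max(lo)=14)
Step 6: insert 34 -> lo=[4, 7, 14] hi=[34, 40, 48] -> (len(lo)=3, len(hi)=3, max(lo)=14)
Step 7: insert 11 -> lo=[4, 7, 11, 14] hi=[34, 40, 48] -> (len(lo)=4, len(hi)=3, max(lo)=14)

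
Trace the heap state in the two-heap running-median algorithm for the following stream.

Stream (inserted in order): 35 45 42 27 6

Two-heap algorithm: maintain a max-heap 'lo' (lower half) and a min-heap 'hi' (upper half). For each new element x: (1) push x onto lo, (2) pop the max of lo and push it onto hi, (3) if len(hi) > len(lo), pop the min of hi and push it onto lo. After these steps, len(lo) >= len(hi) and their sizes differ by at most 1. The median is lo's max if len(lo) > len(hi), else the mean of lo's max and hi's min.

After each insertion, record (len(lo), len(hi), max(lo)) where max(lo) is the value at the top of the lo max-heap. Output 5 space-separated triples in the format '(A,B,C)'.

Step 1: insert 35 -> lo=[35] hi=[] -> (len(lo)=1, len(hi)=0, max(lo)=35)
Step 2: insert 45 -> lo=[35] hi=[45] -> (len(lo)=1, len(hi)=1, max(lo)=35)
Step 3: insert 42 -> lo=[35, 42] hi=[45] -> (len(lo)=2, len(hi)=1, max(lo)=42)
Step 4: insert 27 -> lo=[27, 35] hi=[42, 45] -> (len(lo)=2, len(hi)=2, max(lo)=35)
Step 5: insert 6 -> lo=[6, 27, 35] hi=[42, 45] -> (len(lo)=3, len(hi)=2, max(lo)=35)

Answer: (1,0,35) (1,1,35) (2,1,42) (2,2,35) (3,2,35)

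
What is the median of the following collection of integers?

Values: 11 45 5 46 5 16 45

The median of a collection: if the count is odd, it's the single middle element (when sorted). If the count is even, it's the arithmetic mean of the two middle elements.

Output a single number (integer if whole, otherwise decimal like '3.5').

Answer: 16

Derivation:
Step 1: insert 11 -> lo=[11] (size 1, max 11) hi=[] (size 0) -> median=11
Step 2: insert 45 -> lo=[11] (size 1, max 11) hi=[45] (size 1, min 45) -> median=28
Step 3: insert 5 -> lo=[5, 11] (size 2, max 11) hi=[45] (size 1, min 45) -> median=11
Step 4: insert 46 -> lo=[5, 11] (size 2, max 11) hi=[45, 46] (size 2, min 45) -> median=28
Step 5: insert 5 -> lo=[5, 5, 11] (size 3, max 11) hi=[45, 46] (size 2, min 45) -> median=11
Step 6: insert 16 -> lo=[5, 5, 11] (size 3, max 11) hi=[16, 45, 46] (size 3, min 16) -> median=13.5
Step 7: insert 45 -> lo=[5, 5, 11, 16] (size 4, max 16) hi=[45, 45, 46] (size 3, min 45) -> median=16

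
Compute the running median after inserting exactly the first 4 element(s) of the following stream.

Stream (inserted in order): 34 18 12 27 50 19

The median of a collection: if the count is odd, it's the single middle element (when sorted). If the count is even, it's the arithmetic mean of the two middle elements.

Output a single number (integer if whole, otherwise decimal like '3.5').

Step 1: insert 34 -> lo=[34] (size 1, max 34) hi=[] (size 0) -> median=34
Step 2: insert 18 -> lo=[18] (size 1, max 18) hi=[34] (size 1, min 34) -> median=26
Step 3: insert 12 -> lo=[12, 18] (size 2, max 18) hi=[34] (size 1, min 34) -> median=18
Step 4: insert 27 -> lo=[12, 18] (size 2, max 18) hi=[27, 34] (size 2, min 27) -> median=22.5

Answer: 22.5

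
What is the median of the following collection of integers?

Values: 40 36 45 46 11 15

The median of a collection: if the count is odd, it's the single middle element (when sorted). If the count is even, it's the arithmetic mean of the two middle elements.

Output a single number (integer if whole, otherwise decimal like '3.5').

Step 1: insert 40 -> lo=[40] (size 1, max 40) hi=[] (size 0) -> median=40
Step 2: insert 36 -> lo=[36] (size 1, max 36) hi=[40] (size 1, min 40) -> median=38
Step 3: insert 45 -> lo=[36, 40] (size 2, max 40) hi=[45] (size 1, min 45) -> median=40
Step 4: insert 46 -> lo=[36, 40] (size 2, max 40) hi=[45, 46] (size 2, min 45) -> median=42.5
Step 5: insert 11 -> lo=[11, 36, 40] (size 3, max 40) hi=[45, 46] (size 2, min 45) -> median=40
Step 6: insert 15 -> lo=[11, 15, 36] (size 3, max 36) hi=[40, 45, 46] (size 3, min 40) -> median=38

Answer: 38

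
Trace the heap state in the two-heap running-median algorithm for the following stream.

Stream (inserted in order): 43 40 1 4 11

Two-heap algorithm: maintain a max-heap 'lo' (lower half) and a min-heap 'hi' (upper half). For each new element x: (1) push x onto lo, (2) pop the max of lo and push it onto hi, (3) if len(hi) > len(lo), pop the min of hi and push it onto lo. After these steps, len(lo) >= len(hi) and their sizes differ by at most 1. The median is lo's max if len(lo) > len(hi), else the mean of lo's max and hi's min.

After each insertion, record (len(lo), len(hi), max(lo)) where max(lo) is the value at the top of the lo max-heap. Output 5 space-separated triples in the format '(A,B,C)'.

Step 1: insert 43 -> lo=[43] hi=[] -> (len(lo)=1, len(hi)=0, max(lo)=43)
Step 2: insert 40 -> lo=[40] hi=[43] -> (len(lo)=1, len(hi)=1, max(lo)=40)
Step 3: insert 1 -> lo=[1, 40] hi=[43] -> (len(lo)=2, len(hi)=1, max(lo)=40)
Step 4: insert 4 -> lo=[1, 4] hi=[40, 43] -> (len(lo)=2, len(hi)=2, max(lo)=4)
Step 5: insert 11 -> lo=[1, 4, 11] hi=[40, 43] -> (len(lo)=3, len(hi)=2, max(lo)=11)

Answer: (1,0,43) (1,1,40) (2,1,40) (2,2,4) (3,2,11)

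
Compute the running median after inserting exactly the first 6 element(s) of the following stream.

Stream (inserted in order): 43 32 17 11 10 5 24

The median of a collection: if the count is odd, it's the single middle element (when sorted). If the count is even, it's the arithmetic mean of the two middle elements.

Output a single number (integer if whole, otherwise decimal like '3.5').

Answer: 14

Derivation:
Step 1: insert 43 -> lo=[43] (size 1, max 43) hi=[] (size 0) -> median=43
Step 2: insert 32 -> lo=[32] (size 1, max 32) hi=[43] (size 1, min 43) -> median=37.5
Step 3: insert 17 -> lo=[17, 32] (size 2, max 32) hi=[43] (size 1, min 43) -> median=32
Step 4: insert 11 -> lo=[11, 17] (size 2, max 17) hi=[32, 43] (size 2, min 32) -> median=24.5
Step 5: insert 10 -> lo=[10, 11, 17] (size 3, max 17) hi=[32, 43] (size 2, min 32) -> median=17
Step 6: insert 5 -> lo=[5, 10, 11] (size 3, max 11) hi=[17, 32, 43] (size 3, min 17) -> median=14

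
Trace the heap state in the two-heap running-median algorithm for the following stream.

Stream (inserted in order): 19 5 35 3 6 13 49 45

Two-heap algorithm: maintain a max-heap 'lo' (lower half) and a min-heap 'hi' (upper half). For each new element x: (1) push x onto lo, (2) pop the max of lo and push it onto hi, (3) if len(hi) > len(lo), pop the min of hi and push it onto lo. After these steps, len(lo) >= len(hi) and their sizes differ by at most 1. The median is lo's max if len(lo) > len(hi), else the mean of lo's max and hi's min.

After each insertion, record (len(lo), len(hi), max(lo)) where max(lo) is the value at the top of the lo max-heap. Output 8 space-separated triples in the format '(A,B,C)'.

Step 1: insert 19 -> lo=[19] hi=[] -> (len(lo)=1, len(hi)=0, max(lo)=19)
Step 2: insert 5 -> lo=[5] hi=[19] -> (len(lo)=1, len(hi)=1, max(lo)=5)
Step 3: insert 35 -> lo=[5, 19] hi=[35] -> (len(lo)=2, len(hi)=1, max(lo)=19)
Step 4: insert 3 -> lo=[3, 5] hi=[19, 35] -> (len(lo)=2, len(hi)=2, max(lo)=5)
Step 5: insert 6 -> lo=[3, 5, 6] hi=[19, 35] -> (len(lo)=3, len(hi)=2, max(lo)=6)
Step 6: insert 13 -> lo=[3, 5, 6] hi=[13, 19, 35] -> (len(lo)=3, len(hi)=3, max(lo)=6)
Step 7: insert 49 -> lo=[3, 5, 6, 13] hi=[19, 35, 49] -> (len(lo)=4, len(hi)=3, max(lo)=13)
Step 8: insert 45 -> lo=[3, 5, 6, 13] hi=[19, 35, 45, 49] -> (len(lo)=4, len(hi)=4, max(lo)=13)

Answer: (1,0,19) (1,1,5) (2,1,19) (2,2,5) (3,2,6) (3,3,6) (4,3,13) (4,4,13)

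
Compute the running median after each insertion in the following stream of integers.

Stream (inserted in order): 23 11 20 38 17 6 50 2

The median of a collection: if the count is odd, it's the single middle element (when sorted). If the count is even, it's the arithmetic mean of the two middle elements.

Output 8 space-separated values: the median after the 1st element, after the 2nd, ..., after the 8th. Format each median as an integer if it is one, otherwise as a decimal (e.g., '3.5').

Step 1: insert 23 -> lo=[23] (size 1, max 23) hi=[] (size 0) -> median=23
Step 2: insert 11 -> lo=[11] (size 1, max 11) hi=[23] (size 1, min 23) -> median=17
Step 3: insert 20 -> lo=[11, 20] (size 2, max 20) hi=[23] (size 1, min 23) -> median=20
Step 4: insert 38 -> lo=[11, 20] (size 2, max 20) hi=[23, 38] (size 2, min 23) -> median=21.5
Step 5: insert 17 -> lo=[11, 17, 20] (size 3, max 20) hi=[23, 38] (size 2, min 23) -> median=20
Step 6: insert 6 -> lo=[6, 11, 17] (size 3, max 17) hi=[20, 23, 38] (size 3, min 20) -> median=18.5
Step 7: insert 50 -> lo=[6, 11, 17, 20] (size 4, max 20) hi=[23, 38, 50] (size 3, min 23) -> median=20
Step 8: insert 2 -> lo=[2, 6, 11, 17] (size 4, max 17) hi=[20, 23, 38, 50] (size 4, min 20) -> median=18.5

Answer: 23 17 20 21.5 20 18.5 20 18.5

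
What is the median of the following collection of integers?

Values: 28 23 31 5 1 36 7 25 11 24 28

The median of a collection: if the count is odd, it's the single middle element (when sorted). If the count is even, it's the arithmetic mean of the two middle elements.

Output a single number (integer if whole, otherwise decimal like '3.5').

Answer: 24

Derivation:
Step 1: insert 28 -> lo=[28] (size 1, max 28) hi=[] (size 0) -> median=28
Step 2: insert 23 -> lo=[23] (size 1, max 23) hi=[28] (size 1, min 28) -> median=25.5
Step 3: insert 31 -> lo=[23, 28] (size 2, max 28) hi=[31] (size 1, min 31) -> median=28
Step 4: insert 5 -> lo=[5, 23] (size 2, max 23) hi=[28, 31] (size 2, min 28) -> median=25.5
Step 5: insert 1 -> lo=[1, 5, 23] (size 3, max 23) hi=[28, 31] (size 2, min 28) -> median=23
Step 6: insert 36 -> lo=[1, 5, 23] (size 3, max 23) hi=[28, 31, 36] (size 3, min 28) -> median=25.5
Step 7: insert 7 -> lo=[1, 5, 7, 23] (size 4, max 23) hi=[28, 31, 36] (size 3, min 28) -> median=23
Step 8: insert 25 -> lo=[1, 5, 7, 23] (size 4, max 23) hi=[25, 28, 31, 36] (size 4, min 25) -> median=24
Step 9: insert 11 -> lo=[1, 5, 7, 11, 23] (size 5, max 23) hi=[25, 28, 31, 36] (size 4, min 25) -> median=23
Step 10: insert 24 -> lo=[1, 5, 7, 11, 23] (size 5, max 23) hi=[24, 25, 28, 31, 36] (size 5, min 24) -> median=23.5
Step 11: insert 28 -> lo=[1, 5, 7, 11, 23, 24] (size 6, max 24) hi=[25, 28, 28, 31, 36] (size 5, min 25) -> median=24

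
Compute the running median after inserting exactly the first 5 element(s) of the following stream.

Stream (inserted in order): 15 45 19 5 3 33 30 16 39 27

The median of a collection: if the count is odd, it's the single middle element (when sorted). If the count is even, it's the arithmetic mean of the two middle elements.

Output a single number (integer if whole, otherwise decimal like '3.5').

Step 1: insert 15 -> lo=[15] (size 1, max 15) hi=[] (size 0) -> median=15
Step 2: insert 45 -> lo=[15] (size 1, max 15) hi=[45] (size 1, min 45) -> median=30
Step 3: insert 19 -> lo=[15, 19] (size 2, max 19) hi=[45] (size 1, min 45) -> median=19
Step 4: insert 5 -> lo=[5, 15] (size 2, max 15) hi=[19, 45] (size 2, min 19) -> median=17
Step 5: insert 3 -> lo=[3, 5, 15] (size 3, max 15) hi=[19, 45] (size 2, min 19) -> median=15

Answer: 15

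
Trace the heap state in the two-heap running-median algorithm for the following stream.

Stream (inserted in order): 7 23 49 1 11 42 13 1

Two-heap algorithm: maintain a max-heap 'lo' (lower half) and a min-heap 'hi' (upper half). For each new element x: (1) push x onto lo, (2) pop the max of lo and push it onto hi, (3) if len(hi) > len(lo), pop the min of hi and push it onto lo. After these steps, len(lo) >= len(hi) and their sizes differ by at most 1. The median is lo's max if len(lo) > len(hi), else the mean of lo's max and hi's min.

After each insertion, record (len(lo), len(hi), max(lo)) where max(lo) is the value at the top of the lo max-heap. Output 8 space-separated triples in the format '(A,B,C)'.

Step 1: insert 7 -> lo=[7] hi=[] -> (len(lo)=1, len(hi)=0, max(lo)=7)
Step 2: insert 23 -> lo=[7] hi=[23] -> (len(lo)=1, len(hi)=1, max(lo)=7)
Step 3: insert 49 -> lo=[7, 23] hi=[49] -> (len(lo)=2, len(hi)=1, max(lo)=23)
Step 4: insert 1 -> lo=[1, 7] hi=[23, 49] -> (len(lo)=2, len(hi)=2, max(lo)=7)
Step 5: insert 11 -> lo=[1, 7, 11] hi=[23, 49] -> (len(lo)=3, len(hi)=2, max(lo)=11)
Step 6: insert 42 -> lo=[1, 7, 11] hi=[23, 42, 49] -> (len(lo)=3, len(hi)=3, max(lo)=11)
Step 7: insert 13 -> lo=[1, 7, 11, 13] hi=[23, 42, 49] -> (len(lo)=4, len(hi)=3, max(lo)=13)
Step 8: insert 1 -> lo=[1, 1, 7, 11] hi=[13, 23, 42, 49] -> (len(lo)=4, len(hi)=4, max(lo)=11)

Answer: (1,0,7) (1,1,7) (2,1,23) (2,2,7) (3,2,11) (3,3,11) (4,3,13) (4,4,11)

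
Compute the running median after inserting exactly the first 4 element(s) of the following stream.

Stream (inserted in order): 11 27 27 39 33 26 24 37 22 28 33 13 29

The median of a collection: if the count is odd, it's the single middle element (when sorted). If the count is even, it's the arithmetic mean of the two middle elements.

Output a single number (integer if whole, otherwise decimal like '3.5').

Step 1: insert 11 -> lo=[11] (size 1, max 11) hi=[] (size 0) -> median=11
Step 2: insert 27 -> lo=[11] (size 1, max 11) hi=[27] (size 1, min 27) -> median=19
Step 3: insert 27 -> lo=[11, 27] (size 2, max 27) hi=[27] (size 1, min 27) -> median=27
Step 4: insert 39 -> lo=[11, 27] (size 2, max 27) hi=[27, 39] (size 2, min 27) -> median=27

Answer: 27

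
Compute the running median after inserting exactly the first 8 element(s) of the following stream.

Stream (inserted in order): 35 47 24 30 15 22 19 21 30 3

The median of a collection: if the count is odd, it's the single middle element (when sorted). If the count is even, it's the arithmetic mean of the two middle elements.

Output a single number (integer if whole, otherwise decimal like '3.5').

Step 1: insert 35 -> lo=[35] (size 1, max 35) hi=[] (size 0) -> median=35
Step 2: insert 47 -> lo=[35] (size 1, max 35) hi=[47] (size 1, min 47) -> median=41
Step 3: insert 24 -> lo=[24, 35] (size 2, max 35) hi=[47] (size 1, min 47) -> median=35
Step 4: insert 30 -> lo=[24, 30] (size 2, max 30) hi=[35, 47] (size 2, min 35) -> median=32.5
Step 5: insert 15 -> lo=[15, 24, 30] (size 3, max 30) hi=[35, 47] (size 2, min 35) -> median=30
Step 6: insert 22 -> lo=[15, 22, 24] (size 3, max 24) hi=[30, 35, 47] (size 3, min 30) -> median=27
Step 7: insert 19 -> lo=[15, 19, 22, 24] (size 4, max 24) hi=[30, 35, 47] (size 3, min 30) -> median=24
Step 8: insert 21 -> lo=[15, 19, 21, 22] (size 4, max 22) hi=[24, 30, 35, 47] (size 4, min 24) -> median=23

Answer: 23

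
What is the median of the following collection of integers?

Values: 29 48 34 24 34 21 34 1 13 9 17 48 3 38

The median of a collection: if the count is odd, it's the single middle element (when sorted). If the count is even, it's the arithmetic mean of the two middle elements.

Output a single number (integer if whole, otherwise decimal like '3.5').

Answer: 26.5

Derivation:
Step 1: insert 29 -> lo=[29] (size 1, max 29) hi=[] (size 0) -> median=29
Step 2: insert 48 -> lo=[29] (size 1, max 29) hi=[48] (size 1, min 48) -> median=38.5
Step 3: insert 34 -> lo=[29, 34] (size 2, max 34) hi=[48] (size 1, min 48) -> median=34
Step 4: insert 24 -> lo=[24, 29] (size 2, max 29) hi=[34, 48] (size 2, min 34) -> median=31.5
Step 5: insert 34 -> lo=[24, 29, 34] (size 3, max 34) hi=[34, 48] (size 2, min 34) -> median=34
Step 6: insert 21 -> lo=[21, 24, 29] (size 3, max 29) hi=[34, 34, 48] (size 3, min 34) -> median=31.5
Step 7: insert 34 -> lo=[21, 24, 29, 34] (size 4, max 34) hi=[34, 34, 48] (size 3, min 34) -> median=34
Step 8: insert 1 -> lo=[1, 21, 24, 29] (size 4, max 29) hi=[34, 34, 34, 48] (size 4, min 34) -> median=31.5
Step 9: insert 13 -> lo=[1, 13, 21, 24, 29] (size 5, max 29) hi=[34, 34, 34, 48] (size 4, min 34) -> median=29
Step 10: insert 9 -> lo=[1, 9, 13, 21, 24] (size 5, max 24) hi=[29, 34, 34, 34, 48] (size 5, min 29) -> median=26.5
Step 11: insert 17 -> lo=[1, 9, 13, 17, 21, 24] (size 6, max 24) hi=[29, 34, 34, 34, 48] (size 5, min 29) -> median=24
Step 12: insert 48 -> lo=[1, 9, 13, 17, 21, 24] (size 6, max 24) hi=[29, 34, 34, 34, 48, 48] (size 6, min 29) -> median=26.5
Step 13: insert 3 -> lo=[1, 3, 9, 13, 17, 21, 24] (size 7, max 24) hi=[29, 34, 34, 34, 48, 48] (size 6, min 29) -> median=24
Step 14: insert 38 -> lo=[1, 3, 9, 13, 17, 21, 24] (size 7, max 24) hi=[29, 34, 34, 34, 38, 48, 48] (size 7, min 29) -> median=26.5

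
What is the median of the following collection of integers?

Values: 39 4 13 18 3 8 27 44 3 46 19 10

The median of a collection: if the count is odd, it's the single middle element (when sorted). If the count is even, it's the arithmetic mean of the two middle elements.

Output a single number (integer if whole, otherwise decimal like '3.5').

Step 1: insert 39 -> lo=[39] (size 1, max 39) hi=[] (size 0) -> median=39
Step 2: insert 4 -> lo=[4] (size 1, max 4) hi=[39] (size 1, min 39) -> median=21.5
Step 3: insert 13 -> lo=[4, 13] (size 2, max 13) hi=[39] (size 1, min 39) -> median=13
Step 4: insert 18 -> lo=[4, 13] (size 2, max 13) hi=[18, 39] (size 2, min 18) -> median=15.5
Step 5: insert 3 -> lo=[3, 4, 13] (size 3, max 13) hi=[18, 39] (size 2, min 18) -> median=13
Step 6: insert 8 -> lo=[3, 4, 8] (size 3, max 8) hi=[13, 18, 39] (size 3, min 13) -> median=10.5
Step 7: insert 27 -> lo=[3, 4, 8, 13] (size 4, max 13) hi=[18, 27, 39] (size 3, min 18) -> median=13
Step 8: insert 44 -> lo=[3, 4, 8, 13] (size 4, max 13) hi=[18, 27, 39, 44] (size 4, min 18) -> median=15.5
Step 9: insert 3 -> lo=[3, 3, 4, 8, 13] (size 5, max 13) hi=[18, 27, 39, 44] (size 4, min 18) -> median=13
Step 10: insert 46 -> lo=[3, 3, 4, 8, 13] (size 5, max 13) hi=[18, 27, 39, 44, 46] (size 5, min 18) -> median=15.5
Step 11: insert 19 -> lo=[3, 3, 4, 8, 13, 18] (size 6, max 18) hi=[19, 27, 39, 44, 46] (size 5, min 19) -> median=18
Step 12: insert 10 -> lo=[3, 3, 4, 8, 10, 13] (size 6, max 13) hi=[18, 19, 27, 39, 44, 46] (size 6, min 18) -> median=15.5

Answer: 15.5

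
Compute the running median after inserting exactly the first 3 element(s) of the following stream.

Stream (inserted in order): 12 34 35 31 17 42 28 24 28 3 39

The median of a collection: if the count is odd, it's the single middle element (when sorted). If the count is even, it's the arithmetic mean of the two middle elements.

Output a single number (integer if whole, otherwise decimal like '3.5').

Step 1: insert 12 -> lo=[12] (size 1, max 12) hi=[] (size 0) -> median=12
Step 2: insert 34 -> lo=[12] (size 1, max 12) hi=[34] (size 1, min 34) -> median=23
Step 3: insert 35 -> lo=[12, 34] (size 2, max 34) hi=[35] (size 1, min 35) -> median=34

Answer: 34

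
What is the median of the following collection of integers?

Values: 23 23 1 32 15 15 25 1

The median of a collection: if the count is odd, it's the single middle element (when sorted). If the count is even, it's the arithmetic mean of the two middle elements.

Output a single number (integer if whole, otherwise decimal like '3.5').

Answer: 19

Derivation:
Step 1: insert 23 -> lo=[23] (size 1, max 23) hi=[] (size 0) -> median=23
Step 2: insert 23 -> lo=[23] (size 1, max 23) hi=[23] (size 1, min 23) -> median=23
Step 3: insert 1 -> lo=[1, 23] (size 2, max 23) hi=[23] (size 1, min 23) -> median=23
Step 4: insert 32 -> lo=[1, 23] (size 2, max 23) hi=[23, 32] (size 2, min 23) -> median=23
Step 5: insert 15 -> lo=[1, 15, 23] (size 3, max 23) hi=[23, 32] (size 2, min 23) -> median=23
Step 6: insert 15 -> lo=[1, 15, 15] (size 3, max 15) hi=[23, 23, 32] (size 3, min 23) -> median=19
Step 7: insert 25 -> lo=[1, 15, 15, 23] (size 4, max 23) hi=[23, 25, 32] (size 3, min 23) -> median=23
Step 8: insert 1 -> lo=[1, 1, 15, 15] (size 4, max 15) hi=[23, 23, 25, 32] (size 4, min 23) -> median=19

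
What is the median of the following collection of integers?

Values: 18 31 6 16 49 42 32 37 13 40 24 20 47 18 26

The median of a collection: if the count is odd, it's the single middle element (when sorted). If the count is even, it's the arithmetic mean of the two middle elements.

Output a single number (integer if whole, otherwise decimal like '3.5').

Answer: 26

Derivation:
Step 1: insert 18 -> lo=[18] (size 1, max 18) hi=[] (size 0) -> median=18
Step 2: insert 31 -> lo=[18] (size 1, max 18) hi=[31] (size 1, min 31) -> median=24.5
Step 3: insert 6 -> lo=[6, 18] (size 2, max 18) hi=[31] (size 1, min 31) -> median=18
Step 4: insert 16 -> lo=[6, 16] (size 2, max 16) hi=[18, 31] (size 2, min 18) -> median=17
Step 5: insert 49 -> lo=[6, 16, 18] (size 3, max 18) hi=[31, 49] (size 2, min 31) -> median=18
Step 6: insert 42 -> lo=[6, 16, 18] (size 3, max 18) hi=[31, 42, 49] (size 3, min 31) -> median=24.5
Step 7: insert 32 -> lo=[6, 16, 18, 31] (size 4, max 31) hi=[32, 42, 49] (size 3, min 32) -> median=31
Step 8: insert 37 -> lo=[6, 16, 18, 31] (size 4, max 31) hi=[32, 37, 42, 49] (size 4, min 32) -> median=31.5
Step 9: insert 13 -> lo=[6, 13, 16, 18, 31] (size 5, max 31) hi=[32, 37, 42, 49] (size 4, min 32) -> median=31
Step 10: insert 40 -> lo=[6, 13, 16, 18, 31] (size 5, max 31) hi=[32, 37, 40, 42, 49] (size 5, min 32) -> median=31.5
Step 11: insert 24 -> lo=[6, 13, 16, 18, 24, 31] (size 6, max 31) hi=[32, 37, 40, 42, 49] (size 5, min 32) -> median=31
Step 12: insert 20 -> lo=[6, 13, 16, 18, 20, 24] (size 6, max 24) hi=[31, 32, 37, 40, 42, 49] (size 6, min 31) -> median=27.5
Step 13: insert 47 -> lo=[6, 13, 16, 18, 20, 24, 31] (size 7, max 31) hi=[32, 37, 40, 42, 47, 49] (size 6, min 32) -> median=31
Step 14: insert 18 -> lo=[6, 13, 16, 18, 18, 20, 24] (size 7, max 24) hi=[31, 32, 37, 40, 42, 47, 49] (size 7, min 31) -> median=27.5
Step 15: insert 26 -> lo=[6, 13, 16, 18, 18, 20, 24, 26] (size 8, max 26) hi=[31, 32, 37, 40, 42, 47, 49] (size 7, min 31) -> median=26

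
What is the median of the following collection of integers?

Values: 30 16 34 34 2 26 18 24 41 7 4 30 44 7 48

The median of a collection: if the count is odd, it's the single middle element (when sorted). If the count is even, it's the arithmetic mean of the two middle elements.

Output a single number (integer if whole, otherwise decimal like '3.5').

Answer: 26

Derivation:
Step 1: insert 30 -> lo=[30] (size 1, max 30) hi=[] (size 0) -> median=30
Step 2: insert 16 -> lo=[16] (size 1, max 16) hi=[30] (size 1, min 30) -> median=23
Step 3: insert 34 -> lo=[16, 30] (size 2, max 30) hi=[34] (size 1, min 34) -> median=30
Step 4: insert 34 -> lo=[16, 30] (size 2, max 30) hi=[34, 34] (size 2, min 34) -> median=32
Step 5: insert 2 -> lo=[2, 16, 30] (size 3, max 30) hi=[34, 34] (size 2, min 34) -> median=30
Step 6: insert 26 -> lo=[2, 16, 26] (size 3, max 26) hi=[30, 34, 34] (size 3, min 30) -> median=28
Step 7: insert 18 -> lo=[2, 16, 18, 26] (size 4, max 26) hi=[30, 34, 34] (size 3, min 30) -> median=26
Step 8: insert 24 -> lo=[2, 16, 18, 24] (size 4, max 24) hi=[26, 30, 34, 34] (size 4, min 26) -> median=25
Step 9: insert 41 -> lo=[2, 16, 18, 24, 26] (size 5, max 26) hi=[30, 34, 34, 41] (size 4, min 30) -> median=26
Step 10: insert 7 -> lo=[2, 7, 16, 18, 24] (size 5, max 24) hi=[26, 30, 34, 34, 41] (size 5, min 26) -> median=25
Step 11: insert 4 -> lo=[2, 4, 7, 16, 18, 24] (size 6, max 24) hi=[26, 30, 34, 34, 41] (size 5, min 26) -> median=24
Step 12: insert 30 -> lo=[2, 4, 7, 16, 18, 24] (size 6, max 24) hi=[26, 30, 30, 34, 34, 41] (size 6, min 26) -> median=25
Step 13: insert 44 -> lo=[2, 4, 7, 16, 18, 24, 26] (size 7, max 26) hi=[30, 30, 34, 34, 41, 44] (size 6, min 30) -> median=26
Step 14: insert 7 -> lo=[2, 4, 7, 7, 16, 18, 24] (size 7, max 24) hi=[26, 30, 30, 34, 34, 41, 44] (size 7, min 26) -> median=25
Step 15: insert 48 -> lo=[2, 4, 7, 7, 16, 18, 24, 26] (size 8, max 26) hi=[30, 30, 34, 34, 41, 44, 48] (size 7, min 30) -> median=26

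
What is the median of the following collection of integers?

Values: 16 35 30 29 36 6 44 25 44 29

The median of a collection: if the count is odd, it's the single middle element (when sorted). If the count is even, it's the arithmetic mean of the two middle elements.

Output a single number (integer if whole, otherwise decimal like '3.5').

Answer: 29.5

Derivation:
Step 1: insert 16 -> lo=[16] (size 1, max 16) hi=[] (size 0) -> median=16
Step 2: insert 35 -> lo=[16] (size 1, max 16) hi=[35] (size 1, min 35) -> median=25.5
Step 3: insert 30 -> lo=[16, 30] (size 2, max 30) hi=[35] (size 1, min 35) -> median=30
Step 4: insert 29 -> lo=[16, 29] (size 2, max 29) hi=[30, 35] (size 2, min 30) -> median=29.5
Step 5: insert 36 -> lo=[16, 29, 30] (size 3, max 30) hi=[35, 36] (size 2, min 35) -> median=30
Step 6: insert 6 -> lo=[6, 16, 29] (size 3, max 29) hi=[30, 35, 36] (size 3, min 30) -> median=29.5
Step 7: insert 44 -> lo=[6, 16, 29, 30] (size 4, max 30) hi=[35, 36, 44] (size 3, min 35) -> median=30
Step 8: insert 25 -> lo=[6, 16, 25, 29] (size 4, max 29) hi=[30, 35, 36, 44] (size 4, min 30) -> median=29.5
Step 9: insert 44 -> lo=[6, 16, 25, 29, 30] (size 5, max 30) hi=[35, 36, 44, 44] (size 4, min 35) -> median=30
Step 10: insert 29 -> lo=[6, 16, 25, 29, 29] (size 5, max 29) hi=[30, 35, 36, 44, 44] (size 5, min 30) -> median=29.5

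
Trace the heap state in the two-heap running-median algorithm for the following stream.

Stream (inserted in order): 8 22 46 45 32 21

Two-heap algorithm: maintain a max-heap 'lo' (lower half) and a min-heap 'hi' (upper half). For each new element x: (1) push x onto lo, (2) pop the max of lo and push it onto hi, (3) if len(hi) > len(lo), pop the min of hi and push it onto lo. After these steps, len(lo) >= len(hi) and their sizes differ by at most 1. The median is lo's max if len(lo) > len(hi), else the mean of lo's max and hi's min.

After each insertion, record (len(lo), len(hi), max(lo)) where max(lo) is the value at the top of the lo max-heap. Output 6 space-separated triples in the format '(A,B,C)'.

Answer: (1,0,8) (1,1,8) (2,1,22) (2,2,22) (3,2,32) (3,3,22)

Derivation:
Step 1: insert 8 -> lo=[8] hi=[] -> (len(lo)=1, len(hi)=0, max(lo)=8)
Step 2: insert 22 -> lo=[8] hi=[22] -> (len(lo)=1, len(hi)=1, max(lo)=8)
Step 3: insert 46 -> lo=[8, 22] hi=[46] -> (len(lo)=2, len(hi)=1, max(lo)=22)
Step 4: insert 45 -> lo=[8, 22] hi=[45, 46] -> (len(lo)=2, len(hi)=2, max(lo)=22)
Step 5: insert 32 -> lo=[8, 22, 32] hi=[45, 46] -> (len(lo)=3, len(hi)=2, max(lo)=32)
Step 6: insert 21 -> lo=[8, 21, 22] hi=[32, 45, 46] -> (len(lo)=3, len(hi)=3, max(lo)=22)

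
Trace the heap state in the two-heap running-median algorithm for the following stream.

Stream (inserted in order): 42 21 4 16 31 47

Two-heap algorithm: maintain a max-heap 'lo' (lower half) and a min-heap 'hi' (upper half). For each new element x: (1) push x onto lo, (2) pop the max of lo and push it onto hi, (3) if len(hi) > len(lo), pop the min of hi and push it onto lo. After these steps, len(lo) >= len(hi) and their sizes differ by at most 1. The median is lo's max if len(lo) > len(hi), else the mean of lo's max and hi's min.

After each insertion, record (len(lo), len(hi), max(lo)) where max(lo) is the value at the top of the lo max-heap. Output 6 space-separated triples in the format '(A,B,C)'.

Step 1: insert 42 -> lo=[42] hi=[] -> (len(lo)=1, len(hi)=0, max(lo)=42)
Step 2: insert 21 -> lo=[21] hi=[42] -> (len(lo)=1, len(hi)=1, max(lo)=21)
Step 3: insert 4 -> lo=[4, 21] hi=[42] -> (len(lo)=2, len(hi)=1, max(lo)=21)
Step 4: insert 16 -> lo=[4, 16] hi=[21, 42] -> (len(lo)=2, len(hi)=2, max(lo)=16)
Step 5: insert 31 -> lo=[4, 16, 21] hi=[31, 42] -> (len(lo)=3, len(hi)=2, max(lo)=21)
Step 6: insert 47 -> lo=[4, 16, 21] hi=[31, 42, 47] -> (len(lo)=3, len(hi)=3, max(lo)=21)

Answer: (1,0,42) (1,1,21) (2,1,21) (2,2,16) (3,2,21) (3,3,21)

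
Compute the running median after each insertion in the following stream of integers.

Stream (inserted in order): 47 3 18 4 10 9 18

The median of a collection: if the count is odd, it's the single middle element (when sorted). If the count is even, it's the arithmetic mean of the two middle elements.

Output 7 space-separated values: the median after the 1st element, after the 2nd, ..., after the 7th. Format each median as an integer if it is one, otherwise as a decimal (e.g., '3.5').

Step 1: insert 47 -> lo=[47] (size 1, max 47) hi=[] (size 0) -> median=47
Step 2: insert 3 -> lo=[3] (size 1, max 3) hi=[47] (size 1, min 47) -> median=25
Step 3: insert 18 -> lo=[3, 18] (size 2, max 18) hi=[47] (size 1, min 47) -> median=18
Step 4: insert 4 -> lo=[3, 4] (size 2, max 4) hi=[18, 47] (size 2, min 18) -> median=11
Step 5: insert 10 -> lo=[3, 4, 10] (size 3, max 10) hi=[18, 47] (size 2, min 18) -> median=10
Step 6: insert 9 -> lo=[3, 4, 9] (size 3, max 9) hi=[10, 18, 47] (size 3, min 10) -> median=9.5
Step 7: insert 18 -> lo=[3, 4, 9, 10] (size 4, max 10) hi=[18, 18, 47] (size 3, min 18) -> median=10

Answer: 47 25 18 11 10 9.5 10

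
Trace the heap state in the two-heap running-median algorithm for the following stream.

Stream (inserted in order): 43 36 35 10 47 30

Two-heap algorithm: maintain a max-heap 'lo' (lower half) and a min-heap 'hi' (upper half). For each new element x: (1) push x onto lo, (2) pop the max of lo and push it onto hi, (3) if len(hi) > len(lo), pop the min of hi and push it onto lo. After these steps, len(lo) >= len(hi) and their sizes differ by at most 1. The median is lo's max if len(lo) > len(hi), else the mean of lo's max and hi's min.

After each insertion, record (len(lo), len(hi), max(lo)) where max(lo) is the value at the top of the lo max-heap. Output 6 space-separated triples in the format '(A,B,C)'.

Answer: (1,0,43) (1,1,36) (2,1,36) (2,2,35) (3,2,36) (3,3,35)

Derivation:
Step 1: insert 43 -> lo=[43] hi=[] -> (len(lo)=1, len(hi)=0, max(lo)=43)
Step 2: insert 36 -> lo=[36] hi=[43] -> (len(lo)=1, len(hi)=1, max(lo)=36)
Step 3: insert 35 -> lo=[35, 36] hi=[43] -> (len(lo)=2, len(hi)=1, max(lo)=36)
Step 4: insert 10 -> lo=[10, 35] hi=[36, 43] -> (len(lo)=2, len(hi)=2, max(lo)=35)
Step 5: insert 47 -> lo=[10, 35, 36] hi=[43, 47] -> (len(lo)=3, len(hi)=2, max(lo)=36)
Step 6: insert 30 -> lo=[10, 30, 35] hi=[36, 43, 47] -> (len(lo)=3, len(hi)=3, max(lo)=35)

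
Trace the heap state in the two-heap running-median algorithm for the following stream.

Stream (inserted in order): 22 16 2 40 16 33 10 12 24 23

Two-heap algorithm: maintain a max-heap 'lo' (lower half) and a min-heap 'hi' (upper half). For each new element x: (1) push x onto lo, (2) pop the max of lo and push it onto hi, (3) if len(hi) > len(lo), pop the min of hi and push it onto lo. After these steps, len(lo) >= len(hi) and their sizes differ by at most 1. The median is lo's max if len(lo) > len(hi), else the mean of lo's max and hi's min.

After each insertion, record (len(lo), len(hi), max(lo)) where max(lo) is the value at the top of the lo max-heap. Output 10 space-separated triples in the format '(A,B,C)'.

Step 1: insert 22 -> lo=[22] hi=[] -> (len(lo)=1, len(hi)=0, max(lo)=22)
Step 2: insert 16 -> lo=[16] hi=[22] -> (len(lo)=1, len(hi)=1, max(lo)=16)
Step 3: insert 2 -> lo=[2, 16] hi=[22] -> (len(lo)=2, len(hi)=1, max(lo)=16)
Step 4: insert 40 -> lo=[2, 16] hi=[22, 40] -> (len(lo)=2, len(hi)=2, max(lo)=16)
Step 5: insert 16 -> lo=[2, 16, 16] hi=[22, 40] -> (len(lo)=3, len(hi)=2, max(lo)=16)
Step 6: insert 33 -> lo=[2, 16, 16] hi=[22, 33, 40] -> (len(lo)=3, len(hi)=3, max(lo)=16)
Step 7: insert 10 -> lo=[2, 10, 16, 16] hi=[22, 33, 40] -> (len(lo)=4, len(hi)=3, max(lo)=16)
Step 8: insert 12 -> lo=[2, 10, 12, 16] hi=[16, 22, 33, 40] -> (len(lo)=4, len(hi)=4, max(lo)=16)
Step 9: insert 24 -> lo=[2, 10, 12, 16, 16] hi=[22, 24, 33, 40] -> (len(lo)=5, len(hi)=4, max(lo)=16)
Step 10: insert 23 -> lo=[2, 10, 12, 16, 16] hi=[22, 23, 24, 33, 40] -> (len(lo)=5, len(hi)=5, max(lo)=16)

Answer: (1,0,22) (1,1,16) (2,1,16) (2,2,16) (3,2,16) (3,3,16) (4,3,16) (4,4,16) (5,4,16) (5,5,16)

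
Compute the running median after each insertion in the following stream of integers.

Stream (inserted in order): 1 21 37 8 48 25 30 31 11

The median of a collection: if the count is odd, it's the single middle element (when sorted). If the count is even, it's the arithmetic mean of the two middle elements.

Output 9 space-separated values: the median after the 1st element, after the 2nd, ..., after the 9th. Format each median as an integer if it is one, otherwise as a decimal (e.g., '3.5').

Step 1: insert 1 -> lo=[1] (size 1, max 1) hi=[] (size 0) -> median=1
Step 2: insert 21 -> lo=[1] (size 1, max 1) hi=[21] (size 1, min 21) -> median=11
Step 3: insert 37 -> lo=[1, 21] (size 2, max 21) hi=[37] (size 1, min 37) -> median=21
Step 4: insert 8 -> lo=[1, 8] (size 2, max 8) hi=[21, 37] (size 2, min 21) -> median=14.5
Step 5: insert 48 -> lo=[1, 8, 21] (size 3, max 21) hi=[37, 48] (size 2, min 37) -> median=21
Step 6: insert 25 -> lo=[1, 8, 21] (size 3, max 21) hi=[25, 37, 48] (size 3, min 25) -> median=23
Step 7: insert 30 -> lo=[1, 8, 21, 25] (size 4, max 25) hi=[30, 37, 48] (size 3, min 30) -> median=25
Step 8: insert 31 -> lo=[1, 8, 21, 25] (size 4, max 25) hi=[30, 31, 37, 48] (size 4, min 30) -> median=27.5
Step 9: insert 11 -> lo=[1, 8, 11, 21, 25] (size 5, max 25) hi=[30, 31, 37, 48] (size 4, min 30) -> median=25

Answer: 1 11 21 14.5 21 23 25 27.5 25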